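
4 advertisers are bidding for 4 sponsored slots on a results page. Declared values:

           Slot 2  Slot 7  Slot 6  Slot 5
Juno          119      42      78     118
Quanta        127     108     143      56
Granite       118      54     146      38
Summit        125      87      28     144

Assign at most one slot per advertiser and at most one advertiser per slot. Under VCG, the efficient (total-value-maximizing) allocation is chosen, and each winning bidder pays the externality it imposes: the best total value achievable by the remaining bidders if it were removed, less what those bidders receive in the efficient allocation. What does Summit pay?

Summit pays $18.

Efficient allocation: Juno→Slot 2 ($119), Quanta→Slot 7 ($108), Granite→Slot 6 ($146), Summit→Slot 5 ($144); total welfare W = $517.
Summit receives Slot 5 at value $144, so the others get W − 144 = $373.
Without Summit: best allocation of the remaining 3 bidders over all 4 slots is Juno→Slot 5 ($118), Quanta→Slot 2 ($127), Granite→Slot 6 ($146), total $391.
VCG payment = (others' best without Summit) − (others' welfare with Summit) = 391 − 373 = $18.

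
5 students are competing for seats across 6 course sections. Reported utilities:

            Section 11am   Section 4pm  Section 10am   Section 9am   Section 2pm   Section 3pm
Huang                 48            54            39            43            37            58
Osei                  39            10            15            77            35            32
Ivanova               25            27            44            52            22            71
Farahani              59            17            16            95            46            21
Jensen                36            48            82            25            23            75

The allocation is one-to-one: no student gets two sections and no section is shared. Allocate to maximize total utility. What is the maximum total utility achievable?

Optimal: Huang→Section 4pm (54 points), Osei→Section 9am (77 points), Ivanova→Section 3pm (71 points), Farahani→Section 11am (59 points), Jensen→Section 10am (82 points) — total 54+77+71+59+82 = 343 points.
Row-greedy (each student in turn takes its best remaining section) gives 286 points, worse by 57.
Next-best assignment: Huang→Section 4pm, Osei→Section 11am, Ivanova→Section 3pm, Farahani→Section 9am, Jensen→Section 10am = 341 points.

Maximum total: 343 points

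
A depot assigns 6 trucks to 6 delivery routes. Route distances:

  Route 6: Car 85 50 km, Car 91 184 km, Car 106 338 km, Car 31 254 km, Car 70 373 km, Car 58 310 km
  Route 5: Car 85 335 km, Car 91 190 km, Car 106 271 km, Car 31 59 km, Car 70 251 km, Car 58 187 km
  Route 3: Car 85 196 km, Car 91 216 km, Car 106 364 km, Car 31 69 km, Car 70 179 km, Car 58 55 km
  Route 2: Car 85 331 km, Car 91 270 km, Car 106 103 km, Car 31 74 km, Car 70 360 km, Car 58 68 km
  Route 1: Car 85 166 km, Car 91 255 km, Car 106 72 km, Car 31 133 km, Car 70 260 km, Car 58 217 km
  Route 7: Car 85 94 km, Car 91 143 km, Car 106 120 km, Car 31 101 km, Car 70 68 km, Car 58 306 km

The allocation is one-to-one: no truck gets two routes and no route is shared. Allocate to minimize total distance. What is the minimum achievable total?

Optimal: Car 85→Route 6 (50 km), Car 91→Route 5 (190 km), Car 106→Route 1 (72 km), Car 31→Route 2 (74 km), Car 70→Route 7 (68 km), Car 58→Route 3 (55 km) — total 50+190+72+74+68+55 = 509 km.
Min-entry greedy (repeatedly take the single cheapest remaining cell) gives 574 km, worse by 65.
Next-best assignment: Car 85→Route 6, Car 91→Route 5, Car 106→Route 1, Car 31→Route 3, Car 70→Route 7, Car 58→Route 2 = 517 km.
Swapping Car 70↔Car 31 (Car 70→Route 2 360 km, Car 31→Route 7 101 km) adds 319.
No other one-to-one assignment undercuts 509 km.

Minimum total: 509 km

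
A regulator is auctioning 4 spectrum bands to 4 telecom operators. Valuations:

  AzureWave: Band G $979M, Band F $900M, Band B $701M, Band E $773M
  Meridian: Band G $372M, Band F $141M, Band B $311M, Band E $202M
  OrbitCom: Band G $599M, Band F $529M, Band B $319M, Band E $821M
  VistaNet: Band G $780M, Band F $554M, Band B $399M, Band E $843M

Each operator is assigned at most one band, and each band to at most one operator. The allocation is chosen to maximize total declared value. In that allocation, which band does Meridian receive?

Optimal: AzureWave→Band F ($900M), Meridian→Band B ($311M), OrbitCom→Band E ($821M), VistaNet→Band G ($780M) — total 900+311+821+780 = $2812M.
Row-greedy (each operator in turn takes its best remaining band) gives $2665M, worse by 147.
No other one-to-one assignment exceeds $2812M.
Meridian's own top band is Band G ($372M), but forcing Meridian→Band G and reassigning the rest optimally gives only $2492M — worse by 320.

Meridian receives Band B.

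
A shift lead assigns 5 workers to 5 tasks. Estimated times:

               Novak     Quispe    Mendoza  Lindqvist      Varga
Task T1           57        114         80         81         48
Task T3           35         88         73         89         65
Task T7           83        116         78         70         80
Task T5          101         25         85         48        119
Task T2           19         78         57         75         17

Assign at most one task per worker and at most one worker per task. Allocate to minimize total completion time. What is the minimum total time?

Minimum total: 227 min

This is the linear assignment problem.
Optimal: Novak→Task T3 (35 min), Quispe→Task T5 (25 min), Mendoza→Task T1 (80 min), Lindqvist→Task T7 (70 min), Varga→Task T2 (17 min) — total 35+25+80+70+17 = 227 min.
Column-greedy (each task in turn goes to its cheapest remaining worker) gives 235 min, worse by 8.
Swapping Lindqvist↔Mendoza (Lindqvist→Task T1 81 min, Mendoza→Task T7 78 min) adds 9.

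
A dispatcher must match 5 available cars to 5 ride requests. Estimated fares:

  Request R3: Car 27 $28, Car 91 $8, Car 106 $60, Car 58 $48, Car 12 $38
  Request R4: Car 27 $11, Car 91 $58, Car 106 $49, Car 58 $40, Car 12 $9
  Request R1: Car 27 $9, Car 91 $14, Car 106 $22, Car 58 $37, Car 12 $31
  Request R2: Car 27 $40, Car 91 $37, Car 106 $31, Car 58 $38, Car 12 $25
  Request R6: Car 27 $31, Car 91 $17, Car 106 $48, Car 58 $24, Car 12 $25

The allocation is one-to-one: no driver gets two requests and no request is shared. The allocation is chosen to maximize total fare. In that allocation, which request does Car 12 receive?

Car 12 receives Request R1.

This is the linear assignment problem.
Optimal: Car 27→Request R2 ($40), Car 91→Request R4 ($58), Car 106→Request R6 ($48), Car 58→Request R3 ($48), Car 12→Request R1 ($31) — total 40+58+48+48+31 = $225.
Every other assignment is strictly worse.
Car 12's own top request is Request R3 ($38), but forcing Car 12→Request R3 and reassigning the rest optimally gives only $221 — worse by 4.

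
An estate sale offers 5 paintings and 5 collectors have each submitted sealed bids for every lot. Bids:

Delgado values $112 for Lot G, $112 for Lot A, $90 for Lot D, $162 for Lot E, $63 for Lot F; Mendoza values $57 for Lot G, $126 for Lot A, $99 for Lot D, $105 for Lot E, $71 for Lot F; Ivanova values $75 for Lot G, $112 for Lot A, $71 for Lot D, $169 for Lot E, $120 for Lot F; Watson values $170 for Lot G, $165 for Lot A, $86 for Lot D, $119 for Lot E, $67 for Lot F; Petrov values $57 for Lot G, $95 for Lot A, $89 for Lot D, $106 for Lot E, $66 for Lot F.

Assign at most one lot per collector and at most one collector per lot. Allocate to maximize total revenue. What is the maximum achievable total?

Maximum total: $667

Optimal: Delgado→Lot E ($162), Mendoza→Lot A ($126), Ivanova→Lot F ($120), Watson→Lot G ($170), Petrov→Lot D ($89) — total 162+126+120+170+89 = $667.
Max-entry greedy (repeatedly take the single best remaining cell) gives $621, worse by 46.
Next-best assignment: Delgado→Lot E, Mendoza→Lot D, Ivanova→Lot F, Watson→Lot G, Petrov→Lot A = $646.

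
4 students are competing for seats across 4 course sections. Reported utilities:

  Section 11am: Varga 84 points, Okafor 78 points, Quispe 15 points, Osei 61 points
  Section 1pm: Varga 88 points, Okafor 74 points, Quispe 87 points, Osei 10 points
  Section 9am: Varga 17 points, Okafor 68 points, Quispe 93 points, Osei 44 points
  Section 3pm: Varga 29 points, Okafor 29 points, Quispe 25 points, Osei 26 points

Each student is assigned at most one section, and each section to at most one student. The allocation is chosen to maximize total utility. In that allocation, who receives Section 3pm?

Osei receives Section 3pm.

This is the linear assignment problem.
Optimal: Varga→Section 1pm (88 points), Okafor→Section 11am (78 points), Quispe→Section 9am (93 points), Osei→Section 3pm (26 points) — total 88+78+93+26 = 285 points.
Column-greedy (each section in turn goes to its best remaining student) gives 265 points, worse by 20.
Swapping Quispe↔Varga (Quispe→Section 1pm 87 points, Varga→Section 9am 17 points) loses 77.
Checked against all permutations: 285 points is optimal.
Osei's own top section is Section 11am (61 points), but forcing Osei→Section 11am and reassigning the rest optimally gives only 271 points — worse by 14.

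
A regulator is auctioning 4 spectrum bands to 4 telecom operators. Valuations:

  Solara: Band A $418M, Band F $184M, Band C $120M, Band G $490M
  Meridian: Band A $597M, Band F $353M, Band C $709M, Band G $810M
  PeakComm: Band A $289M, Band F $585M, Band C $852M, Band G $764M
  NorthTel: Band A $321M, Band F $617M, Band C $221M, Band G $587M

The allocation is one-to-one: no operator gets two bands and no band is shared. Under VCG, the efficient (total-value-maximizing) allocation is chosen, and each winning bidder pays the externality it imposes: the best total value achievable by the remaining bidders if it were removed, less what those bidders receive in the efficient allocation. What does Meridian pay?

Efficient allocation: Solara→Band A ($418M), Meridian→Band G ($810M), PeakComm→Band C ($852M), NorthTel→Band F ($617M); total welfare W = $2697M.
Meridian receives Band G at value $810M, so the others get W − 810 = $1887M.
Without Meridian: best allocation of the remaining 3 bidders over all 4 bands is Solara→Band G ($490M), PeakComm→Band C ($852M), NorthTel→Band F ($617M), total $1959M.
VCG payment = (others' best without Meridian) − (others' welfare with Meridian) = 1959 − 1887 = $72M.

Meridian pays $72M.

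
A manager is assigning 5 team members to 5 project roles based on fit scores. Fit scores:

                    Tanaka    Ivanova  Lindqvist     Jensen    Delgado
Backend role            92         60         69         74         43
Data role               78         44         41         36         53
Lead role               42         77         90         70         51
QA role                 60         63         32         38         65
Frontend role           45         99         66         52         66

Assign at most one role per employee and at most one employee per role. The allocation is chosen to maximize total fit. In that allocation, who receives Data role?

Tanaka receives Data role.

Optimal: Tanaka→Data role (78 pts), Ivanova→Frontend role (99 pts), Lindqvist→Lead role (90 pts), Jensen→Backend role (74 pts), Delgado→QA role (65 pts) — total 78+99+90+74+65 = 406 pts.
Next-best assignment: Tanaka→Backend role, Ivanova→Frontend role, Lindqvist→Lead role, Jensen→Data role, Delgado→QA role = 382 pts.
Tanaka's own top role is Backend role (92 pts), but forcing Tanaka→Backend role and reassigning the rest optimally gives only 382 pts — worse by 24.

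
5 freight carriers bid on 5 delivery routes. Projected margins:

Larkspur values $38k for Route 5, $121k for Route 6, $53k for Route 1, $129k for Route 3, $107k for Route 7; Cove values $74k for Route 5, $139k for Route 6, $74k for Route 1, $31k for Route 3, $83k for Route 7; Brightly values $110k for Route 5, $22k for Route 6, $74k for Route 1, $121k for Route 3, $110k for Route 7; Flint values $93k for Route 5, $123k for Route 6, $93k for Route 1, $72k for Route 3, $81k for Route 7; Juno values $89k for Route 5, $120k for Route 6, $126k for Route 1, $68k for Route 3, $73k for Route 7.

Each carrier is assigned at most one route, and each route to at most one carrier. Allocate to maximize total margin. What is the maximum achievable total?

Max total: $597k

Optimal: Larkspur→Route 3 ($129k), Cove→Route 6 ($139k), Brightly→Route 7 ($110k), Flint→Route 5 ($93k), Juno→Route 1 ($126k) — total 129+139+110+93+126 = $597k.
Swapping Cove↔Juno (Cove→Route 1 $74k, Juno→Route 6 $120k) loses 71.
No other one-to-one assignment exceeds $597k.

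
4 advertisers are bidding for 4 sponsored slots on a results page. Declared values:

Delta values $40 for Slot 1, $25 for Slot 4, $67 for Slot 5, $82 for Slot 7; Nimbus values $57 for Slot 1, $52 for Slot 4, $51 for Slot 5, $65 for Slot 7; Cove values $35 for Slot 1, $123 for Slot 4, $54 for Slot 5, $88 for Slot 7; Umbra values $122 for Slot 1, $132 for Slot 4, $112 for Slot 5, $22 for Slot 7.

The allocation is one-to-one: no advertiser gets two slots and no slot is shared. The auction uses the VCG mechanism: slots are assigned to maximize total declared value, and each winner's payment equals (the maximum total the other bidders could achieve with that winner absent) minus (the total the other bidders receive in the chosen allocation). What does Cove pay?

Cove pays $16.

Efficient allocation: Delta→Slot 7 ($82), Nimbus→Slot 5 ($51), Cove→Slot 4 ($123), Umbra→Slot 1 ($122); total welfare W = $378.
Cove receives Slot 4 at value $123, so the others get W − 123 = $255.
Without Cove: best allocation of the remaining 3 bidders over all 4 slots is Delta→Slot 7 ($82), Nimbus→Slot 1 ($57), Umbra→Slot 4 ($132), total $271.
VCG payment = (others' best without Cove) − (others' welfare with Cove) = 271 − 255 = $16.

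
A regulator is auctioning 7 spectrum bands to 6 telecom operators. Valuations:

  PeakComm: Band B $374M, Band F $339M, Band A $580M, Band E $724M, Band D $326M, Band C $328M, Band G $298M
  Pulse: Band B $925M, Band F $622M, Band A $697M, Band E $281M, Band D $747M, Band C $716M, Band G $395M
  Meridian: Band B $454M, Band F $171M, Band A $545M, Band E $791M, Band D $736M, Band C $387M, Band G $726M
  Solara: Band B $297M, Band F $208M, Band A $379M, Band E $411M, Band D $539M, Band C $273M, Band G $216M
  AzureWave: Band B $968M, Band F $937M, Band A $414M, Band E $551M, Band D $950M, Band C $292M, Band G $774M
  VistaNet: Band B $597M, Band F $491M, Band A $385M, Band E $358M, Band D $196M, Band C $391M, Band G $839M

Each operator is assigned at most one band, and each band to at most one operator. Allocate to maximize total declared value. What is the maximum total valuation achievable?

Optimal: PeakComm→Band A ($580M), Pulse→Band B ($925M), Meridian→Band E ($791M), Solara→Band D ($539M), AzureWave→Band F ($937M), VistaNet→Band G ($839M) — total 580+925+791+539+937+839 = $4611M.
Column-greedy (each band in turn goes to its best remaining operator) gives $3891M, worse by 720.

Maximum total: $4611M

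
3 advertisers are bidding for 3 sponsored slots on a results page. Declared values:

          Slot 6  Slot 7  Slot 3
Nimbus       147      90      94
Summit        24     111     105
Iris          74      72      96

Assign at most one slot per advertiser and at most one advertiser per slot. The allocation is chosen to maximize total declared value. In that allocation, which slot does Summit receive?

Summit receives Slot 7.

Optimal: Nimbus→Slot 6 ($147), Summit→Slot 7 ($111), Iris→Slot 3 ($96) — total 147+111+96 = $354.
No other one-to-one assignment exceeds $354.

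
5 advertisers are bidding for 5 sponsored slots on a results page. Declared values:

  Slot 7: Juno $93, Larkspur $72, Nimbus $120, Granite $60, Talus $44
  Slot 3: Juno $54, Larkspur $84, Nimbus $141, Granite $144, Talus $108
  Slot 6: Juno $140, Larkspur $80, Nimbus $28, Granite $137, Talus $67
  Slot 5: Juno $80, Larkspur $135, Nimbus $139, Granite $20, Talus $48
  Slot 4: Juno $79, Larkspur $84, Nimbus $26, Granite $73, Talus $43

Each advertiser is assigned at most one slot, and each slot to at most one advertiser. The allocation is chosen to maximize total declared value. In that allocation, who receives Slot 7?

Nimbus receives Slot 7.

Optimal: Juno→Slot 6 ($140), Larkspur→Slot 5 ($135), Nimbus→Slot 7 ($120), Granite→Slot 3 ($144), Talus→Slot 4 ($43) — total 140+135+120+144+43 = $582.
Row-greedy (each advertiser in turn takes its best remaining slot) gives $533, worse by 49.
Swapping Larkspur↔Talus (Larkspur→Slot 4 $84, Talus→Slot 5 $48) loses 46.
Every other assignment is strictly worse.
Nimbus's own top slot is Slot 3 ($141), but forcing Nimbus→Slot 3 and reassigning the rest optimally gives only $549 — worse by 33.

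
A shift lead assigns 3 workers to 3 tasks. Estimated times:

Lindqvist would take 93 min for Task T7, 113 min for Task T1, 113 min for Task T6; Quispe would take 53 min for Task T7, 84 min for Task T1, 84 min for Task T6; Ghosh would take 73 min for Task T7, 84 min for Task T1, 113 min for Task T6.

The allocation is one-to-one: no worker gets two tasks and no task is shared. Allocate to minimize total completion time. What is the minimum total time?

This is a one-to-one assignment (minimum-cost bipartite matching).
Optimal: Lindqvist→Task T6 (113 min), Quispe→Task T7 (53 min), Ghosh→Task T1 (84 min) — total 113+53+84 = 250 min.
Row-greedy (each worker in turn takes its cheapest remaining task) gives 290 min, worse by 40.
Next-best assignment: Lindqvist→Task T7, Quispe→Task T6, Ghosh→Task T1 = 261 min.
Swapping Quispe↔Lindqvist (Quispe→Task T6 84 min, Lindqvist→Task T7 93 min) adds 11.

Min total: 250 min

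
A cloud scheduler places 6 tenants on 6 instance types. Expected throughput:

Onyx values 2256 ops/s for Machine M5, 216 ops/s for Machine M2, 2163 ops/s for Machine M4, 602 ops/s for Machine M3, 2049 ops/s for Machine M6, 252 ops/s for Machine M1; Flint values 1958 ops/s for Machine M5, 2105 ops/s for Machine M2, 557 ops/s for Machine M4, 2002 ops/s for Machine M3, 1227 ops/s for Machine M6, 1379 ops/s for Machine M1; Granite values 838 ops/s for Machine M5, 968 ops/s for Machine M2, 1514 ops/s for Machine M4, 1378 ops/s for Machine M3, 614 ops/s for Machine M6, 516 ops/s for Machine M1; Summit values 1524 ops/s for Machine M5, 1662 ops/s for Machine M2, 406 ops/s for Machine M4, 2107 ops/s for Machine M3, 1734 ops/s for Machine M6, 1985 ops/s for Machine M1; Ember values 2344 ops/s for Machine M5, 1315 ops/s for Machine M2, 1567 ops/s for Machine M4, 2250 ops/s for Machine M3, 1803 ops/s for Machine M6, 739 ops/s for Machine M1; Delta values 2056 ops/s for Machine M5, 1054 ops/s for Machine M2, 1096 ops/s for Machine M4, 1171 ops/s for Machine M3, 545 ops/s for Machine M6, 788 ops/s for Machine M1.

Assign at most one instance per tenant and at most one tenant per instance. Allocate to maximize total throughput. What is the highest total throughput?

Optimal: Onyx→Machine M6 (2049 ops/s), Flint→Machine M2 (2105 ops/s), Granite→Machine M4 (1514 ops/s), Summit→Machine M1 (1985 ops/s), Ember→Machine M3 (2250 ops/s), Delta→Machine M5 (2056 ops/s) — total 2049+2105+1514+1985+2250+2056 = 11959 ops/s.
Row-greedy (each tenant in turn takes its best remaining instance) gives 10573 ops/s, worse by 1386.
Swapping Delta↔Ember (Delta→Machine M3 1171 ops/s, Ember→Machine M5 2344 ops/s) loses 791.
No other one-to-one assignment exceeds 11959 ops/s.

Max total: 11959 ops/s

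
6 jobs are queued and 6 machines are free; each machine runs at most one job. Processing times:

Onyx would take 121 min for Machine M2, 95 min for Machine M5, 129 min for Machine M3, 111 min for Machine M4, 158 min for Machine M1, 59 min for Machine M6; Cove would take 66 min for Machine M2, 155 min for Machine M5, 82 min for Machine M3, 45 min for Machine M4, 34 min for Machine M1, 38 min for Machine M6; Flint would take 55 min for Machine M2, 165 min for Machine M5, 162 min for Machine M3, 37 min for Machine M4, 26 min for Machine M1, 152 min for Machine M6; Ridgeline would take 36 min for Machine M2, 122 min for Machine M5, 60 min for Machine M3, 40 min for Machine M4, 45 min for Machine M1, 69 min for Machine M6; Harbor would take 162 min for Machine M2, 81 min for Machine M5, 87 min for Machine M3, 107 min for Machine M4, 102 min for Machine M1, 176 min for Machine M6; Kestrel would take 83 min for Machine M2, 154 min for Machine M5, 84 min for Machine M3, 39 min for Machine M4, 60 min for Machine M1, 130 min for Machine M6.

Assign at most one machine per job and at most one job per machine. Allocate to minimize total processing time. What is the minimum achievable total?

Treat this as an assignment problem: match each job to one machine.
Optimal: Onyx→Machine M5 (95 min), Cove→Machine M6 (38 min), Flint→Machine M1 (26 min), Ridgeline→Machine M2 (36 min), Harbor→Machine M3 (87 min), Kestrel→Machine M4 (39 min) — total 95+38+26+36+87+39 = 321 min.
Column-greedy (each machine in turn goes to its cheapest remaining job) gives 355 min, worse by 34.
Swapping Onyx↔Kestrel (Onyx→Machine M4 111 min, Kestrel→Machine M5 154 min) adds 131.

Min total: 321 min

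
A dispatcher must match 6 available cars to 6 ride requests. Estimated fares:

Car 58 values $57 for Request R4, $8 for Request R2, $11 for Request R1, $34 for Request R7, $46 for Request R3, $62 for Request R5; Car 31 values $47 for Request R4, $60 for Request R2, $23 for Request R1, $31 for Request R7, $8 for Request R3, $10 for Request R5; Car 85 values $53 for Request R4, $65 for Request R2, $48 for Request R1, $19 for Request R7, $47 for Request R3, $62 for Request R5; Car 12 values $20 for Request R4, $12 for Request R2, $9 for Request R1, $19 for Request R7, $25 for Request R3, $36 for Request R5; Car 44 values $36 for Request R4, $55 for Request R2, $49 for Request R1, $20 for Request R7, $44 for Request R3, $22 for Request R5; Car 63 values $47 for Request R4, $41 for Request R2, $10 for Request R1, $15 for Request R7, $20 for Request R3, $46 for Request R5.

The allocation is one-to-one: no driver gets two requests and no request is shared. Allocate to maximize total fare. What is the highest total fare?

Optimal: Car 58→Request R5 ($62), Car 31→Request R2 ($60), Car 85→Request R3 ($47), Car 12→Request R7 ($19), Car 44→Request R1 ($49), Car 63→Request R4 ($47) — total 62+60+47+19+49+47 = $284.
Column-greedy (each request in turn goes to its best remaining driver) gives $273, worse by 11.

Max total: $284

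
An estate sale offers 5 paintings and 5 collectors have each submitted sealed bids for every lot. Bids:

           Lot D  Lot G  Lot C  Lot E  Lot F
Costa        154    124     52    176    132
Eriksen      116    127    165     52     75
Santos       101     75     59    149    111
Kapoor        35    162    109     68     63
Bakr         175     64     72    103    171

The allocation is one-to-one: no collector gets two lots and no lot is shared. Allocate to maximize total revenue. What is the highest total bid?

Maximum total: $801

Optimal: Costa→Lot D ($154), Eriksen→Lot C ($165), Santos→Lot E ($149), Kapoor→Lot G ($162), Bakr→Lot F ($171) — total 154+165+149+162+171 = $801.
Column-greedy (each lot in turn goes to its best remaining collector) gives $789, worse by 12.
Next-best assignment: Costa→Lot E, Eriksen→Lot C, Santos→Lot F, Kapoor→Lot G, Bakr→Lot D = $789.
No other one-to-one assignment exceeds $801.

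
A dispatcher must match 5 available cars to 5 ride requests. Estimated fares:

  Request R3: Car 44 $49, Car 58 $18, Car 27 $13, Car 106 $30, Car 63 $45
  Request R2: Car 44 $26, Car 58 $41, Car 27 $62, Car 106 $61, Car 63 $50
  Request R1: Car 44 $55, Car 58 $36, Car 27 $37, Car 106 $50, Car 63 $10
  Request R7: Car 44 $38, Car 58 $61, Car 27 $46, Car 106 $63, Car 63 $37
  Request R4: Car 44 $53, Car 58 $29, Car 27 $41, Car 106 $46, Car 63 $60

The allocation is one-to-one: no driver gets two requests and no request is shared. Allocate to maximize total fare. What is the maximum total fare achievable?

Max total: $282

This is a one-to-one assignment (maximum-weight bipartite matching).
Optimal: Car 44→Request R3 ($49), Car 58→Request R7 ($61), Car 27→Request R2 ($62), Car 106→Request R1 ($50), Car 63→Request R4 ($60) — total 49+61+62+50+60 = $282.
Row-greedy (each driver in turn takes its best remaining request) gives $269, worse by 13.
Next-best assignment: Car 44→Request R4, Car 58→Request R7, Car 27→Request R2, Car 106→Request R1, Car 63→Request R3 = $271.
No other one-to-one assignment exceeds $282.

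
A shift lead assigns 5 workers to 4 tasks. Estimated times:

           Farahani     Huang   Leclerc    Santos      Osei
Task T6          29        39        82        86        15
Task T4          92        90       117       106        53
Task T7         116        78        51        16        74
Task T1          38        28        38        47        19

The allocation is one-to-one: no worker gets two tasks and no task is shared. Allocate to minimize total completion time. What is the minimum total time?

Optimal: Farahani→Task T6 (29 min), Osei→Task T4 (53 min), Santos→Task T7 (16 min), Huang→Task T1 (28 min) — total 29+53+16+28 = 126 min.
Min-entry greedy (repeatedly take the single cheapest remaining cell) gives 151 min, worse by 25.
Next-best assignment: Farahani→Task T6, Osei→Task T4, Santos→Task T7, Leclerc→Task T1 = 136 min.

Minimum total: 126 min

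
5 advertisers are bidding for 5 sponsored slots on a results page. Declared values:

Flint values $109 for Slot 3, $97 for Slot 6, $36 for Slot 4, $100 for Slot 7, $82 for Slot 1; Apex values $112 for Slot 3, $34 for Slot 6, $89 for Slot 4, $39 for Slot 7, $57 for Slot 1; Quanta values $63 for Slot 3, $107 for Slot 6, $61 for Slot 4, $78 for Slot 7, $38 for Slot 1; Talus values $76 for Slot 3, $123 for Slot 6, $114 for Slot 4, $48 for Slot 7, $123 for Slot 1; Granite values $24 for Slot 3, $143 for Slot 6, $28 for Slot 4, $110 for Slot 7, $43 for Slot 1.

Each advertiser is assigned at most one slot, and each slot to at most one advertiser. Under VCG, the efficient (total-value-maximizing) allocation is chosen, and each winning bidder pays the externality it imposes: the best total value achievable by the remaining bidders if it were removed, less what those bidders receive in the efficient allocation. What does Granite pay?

Efficient allocation: Flint→Slot 3 ($109), Apex→Slot 4 ($89), Quanta→Slot 7 ($78), Talus→Slot 1 ($123), Granite→Slot 6 ($143); total welfare W = $542.
Granite receives Slot 6 at value $143, so the others get W − 143 = $399.
Without Granite: best allocation of the remaining 4 bidders over all 5 slots is Flint→Slot 7 ($100), Apex→Slot 3 ($112), Quanta→Slot 6 ($107), Talus→Slot 1 ($123), total $442.
VCG payment = (others' best without Granite) − (others' welfare with Granite) = 442 − 399 = $43.

Granite pays $43.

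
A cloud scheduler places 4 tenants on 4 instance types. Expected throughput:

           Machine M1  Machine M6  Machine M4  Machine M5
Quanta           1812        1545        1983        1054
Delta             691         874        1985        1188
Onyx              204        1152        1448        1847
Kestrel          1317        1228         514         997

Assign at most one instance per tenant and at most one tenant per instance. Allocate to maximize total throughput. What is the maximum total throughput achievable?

Maximum total: 6872 ops/s

Optimal: Quanta→Machine M1 (1812 ops/s), Delta→Machine M4 (1985 ops/s), Onyx→Machine M5 (1847 ops/s), Kestrel→Machine M6 (1228 ops/s) — total 1812+1985+1847+1228 = 6872 ops/s.
Next-best assignment: Quanta→Machine M6, Delta→Machine M4, Onyx→Machine M5, Kestrel→Machine M1 = 6694 ops/s.
Swapping Kestrel↔Quanta (Kestrel→Machine M1 1317 ops/s, Quanta→Machine M6 1545 ops/s) loses 178.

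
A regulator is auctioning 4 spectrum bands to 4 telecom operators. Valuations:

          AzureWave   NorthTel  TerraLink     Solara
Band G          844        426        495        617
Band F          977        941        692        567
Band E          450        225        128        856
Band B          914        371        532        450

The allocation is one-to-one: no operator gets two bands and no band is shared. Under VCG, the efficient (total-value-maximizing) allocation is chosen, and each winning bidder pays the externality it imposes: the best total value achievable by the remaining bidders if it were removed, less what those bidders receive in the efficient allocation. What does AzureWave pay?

Efficient allocation: AzureWave→Band B ($914M), NorthTel→Band F ($941M), TerraLink→Band G ($495M), Solara→Band E ($856M); total welfare W = $3206M.
AzureWave receives Band B at value $914M, so the others get W − 914 = $2292M.
Without AzureWave: best allocation of the remaining 3 bidders over all 4 bands is NorthTel→Band F ($941M), TerraLink→Band B ($532M), Solara→Band E ($856M), total $2329M.
VCG payment = (others' best without AzureWave) − (others' welfare with AzureWave) = 2329 − 2292 = $37M.

AzureWave pays $37M.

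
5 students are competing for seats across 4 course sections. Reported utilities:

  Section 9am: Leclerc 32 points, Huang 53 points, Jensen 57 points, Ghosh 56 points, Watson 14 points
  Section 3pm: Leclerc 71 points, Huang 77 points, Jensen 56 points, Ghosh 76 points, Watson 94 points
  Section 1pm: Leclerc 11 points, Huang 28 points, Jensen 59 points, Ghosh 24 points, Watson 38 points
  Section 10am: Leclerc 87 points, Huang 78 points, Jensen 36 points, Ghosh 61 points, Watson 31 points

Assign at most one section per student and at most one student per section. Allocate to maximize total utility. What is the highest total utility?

Treat this as an assignment problem: match each student to one section.
Optimal: Ghosh→Section 9am (56 points), Watson→Section 3pm (94 points), Jensen→Section 1pm (59 points), Leclerc→Section 10am (87 points) — total 56+94+59+87 = 296 points.
Column-greedy (each section in turn goes to its best remaining student) gives 266 points, worse by 30.
Next-best assignment: Huang→Section 9am, Watson→Section 3pm, Jensen→Section 1pm, Leclerc→Section 10am = 293 points.
No other one-to-one assignment exceeds 296 points.

Maximum total: 296 points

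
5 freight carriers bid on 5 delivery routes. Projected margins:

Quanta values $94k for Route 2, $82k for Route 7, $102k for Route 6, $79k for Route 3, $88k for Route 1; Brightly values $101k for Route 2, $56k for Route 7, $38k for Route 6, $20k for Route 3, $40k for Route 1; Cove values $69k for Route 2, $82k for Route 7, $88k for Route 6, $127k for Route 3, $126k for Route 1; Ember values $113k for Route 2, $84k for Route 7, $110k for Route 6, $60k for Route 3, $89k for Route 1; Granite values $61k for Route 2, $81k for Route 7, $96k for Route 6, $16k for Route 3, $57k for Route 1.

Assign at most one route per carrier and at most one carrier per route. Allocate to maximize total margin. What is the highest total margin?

Optimal: Quanta→Route 1 ($88k), Brightly→Route 2 ($101k), Cove→Route 3 ($127k), Ember→Route 6 ($110k), Granite→Route 7 ($81k) — total 88+101+127+110+81 = $507k.
Row-greedy (each carrier in turn takes its best remaining route) gives $500k, worse by 7.
Next-best assignment: Quanta→Route 6, Brightly→Route 2, Cove→Route 3, Ember→Route 1, Granite→Route 7 = $500k.
Swapping Brightly↔Cove (Brightly→Route 3 $20k, Cove→Route 2 $69k) loses 139.

Max total: $507k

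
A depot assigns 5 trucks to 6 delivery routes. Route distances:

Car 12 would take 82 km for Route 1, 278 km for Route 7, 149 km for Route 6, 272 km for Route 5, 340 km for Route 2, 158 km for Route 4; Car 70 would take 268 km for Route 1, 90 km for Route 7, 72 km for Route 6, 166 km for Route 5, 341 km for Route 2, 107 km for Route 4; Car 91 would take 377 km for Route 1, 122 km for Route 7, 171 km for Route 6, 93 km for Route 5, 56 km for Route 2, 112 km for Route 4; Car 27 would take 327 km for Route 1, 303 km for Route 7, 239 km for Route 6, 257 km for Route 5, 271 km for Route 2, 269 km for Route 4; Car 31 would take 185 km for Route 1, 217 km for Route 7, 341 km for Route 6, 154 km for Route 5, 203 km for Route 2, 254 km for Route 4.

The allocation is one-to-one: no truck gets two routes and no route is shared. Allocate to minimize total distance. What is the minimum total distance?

Optimal: Car 12→Route 1 (82 km), Car 70→Route 7 (90 km), Car 91→Route 2 (56 km), Car 27→Route 6 (239 km), Car 31→Route 5 (154 km) — total 82+90+56+239+154 = 621 km.
Next-best assignment: Car 12→Route 1, Car 70→Route 6, Car 91→Route 2, Car 27→Route 4, Car 31→Route 5 = 633 km.
Every other assignment is strictly worse.

Min total: 621 km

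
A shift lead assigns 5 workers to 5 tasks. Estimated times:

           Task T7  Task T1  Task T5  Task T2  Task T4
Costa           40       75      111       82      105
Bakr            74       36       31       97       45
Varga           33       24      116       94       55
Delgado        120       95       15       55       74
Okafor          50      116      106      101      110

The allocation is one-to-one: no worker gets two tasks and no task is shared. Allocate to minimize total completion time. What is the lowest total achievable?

Minimum total: 216 min

Optimal: Costa→Task T2 (82 min), Bakr→Task T4 (45 min), Varga→Task T1 (24 min), Delgado→Task T5 (15 min), Okafor→Task T7 (50 min) — total 82+45+24+15+50 = 216 min.
Min-entry greedy (repeatedly take the single cheapest remaining cell) gives 225 min, worse by 9.
Swapping Costa↔Varga (Costa→Task T1 75 min, Varga→Task T2 94 min) adds 63.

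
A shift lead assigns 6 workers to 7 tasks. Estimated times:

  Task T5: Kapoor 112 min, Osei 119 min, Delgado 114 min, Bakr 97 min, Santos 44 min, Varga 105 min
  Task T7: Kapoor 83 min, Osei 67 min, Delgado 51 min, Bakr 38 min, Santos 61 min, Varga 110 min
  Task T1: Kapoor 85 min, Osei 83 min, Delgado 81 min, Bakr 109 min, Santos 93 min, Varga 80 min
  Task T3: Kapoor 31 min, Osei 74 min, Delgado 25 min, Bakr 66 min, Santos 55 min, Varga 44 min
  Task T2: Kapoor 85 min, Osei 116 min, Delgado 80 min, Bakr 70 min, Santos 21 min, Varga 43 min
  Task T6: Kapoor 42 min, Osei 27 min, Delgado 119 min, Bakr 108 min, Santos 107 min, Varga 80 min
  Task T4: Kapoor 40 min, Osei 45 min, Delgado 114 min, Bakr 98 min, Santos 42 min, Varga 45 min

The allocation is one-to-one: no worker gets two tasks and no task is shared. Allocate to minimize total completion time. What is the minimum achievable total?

Min total: 217 min

Optimal: Kapoor→Task T4 (40 min), Osei→Task T6 (27 min), Delgado→Task T3 (25 min), Bakr→Task T7 (38 min), Santos→Task T5 (44 min), Varga→Task T2 (43 min) — total 40+27+25+38+44+43 = 217 min.
Min-entry greedy (repeatedly take the single cheapest remaining cell) gives 231 min, worse by 14.
Next-best assignment: Kapoor→Task T4, Osei→Task T6, Delgado→Task T3, Bakr→Task T7, Santos→Task T2, Varga→Task T1 = 231 min.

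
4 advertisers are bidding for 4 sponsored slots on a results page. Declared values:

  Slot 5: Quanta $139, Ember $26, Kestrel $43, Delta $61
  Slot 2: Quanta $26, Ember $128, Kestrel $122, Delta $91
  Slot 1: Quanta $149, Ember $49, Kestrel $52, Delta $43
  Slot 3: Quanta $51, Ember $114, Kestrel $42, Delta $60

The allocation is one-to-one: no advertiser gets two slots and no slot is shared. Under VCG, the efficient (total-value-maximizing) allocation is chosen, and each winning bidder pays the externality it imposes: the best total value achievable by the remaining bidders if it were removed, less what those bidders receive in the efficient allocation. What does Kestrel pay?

Efficient allocation: Quanta→Slot 1 ($149), Ember→Slot 3 ($114), Kestrel→Slot 2 ($122), Delta→Slot 5 ($61); total welfare W = $446.
Kestrel receives Slot 2 at value $122, so the others get W − 122 = $324.
Without Kestrel: best allocation of the remaining 3 bidders over all 4 slots is Quanta→Slot 1 ($149), Ember→Slot 3 ($114), Delta→Slot 2 ($91), total $354.
VCG payment = (others' best without Kestrel) − (others' welfare with Kestrel) = 354 − 324 = $30.

Kestrel pays $30.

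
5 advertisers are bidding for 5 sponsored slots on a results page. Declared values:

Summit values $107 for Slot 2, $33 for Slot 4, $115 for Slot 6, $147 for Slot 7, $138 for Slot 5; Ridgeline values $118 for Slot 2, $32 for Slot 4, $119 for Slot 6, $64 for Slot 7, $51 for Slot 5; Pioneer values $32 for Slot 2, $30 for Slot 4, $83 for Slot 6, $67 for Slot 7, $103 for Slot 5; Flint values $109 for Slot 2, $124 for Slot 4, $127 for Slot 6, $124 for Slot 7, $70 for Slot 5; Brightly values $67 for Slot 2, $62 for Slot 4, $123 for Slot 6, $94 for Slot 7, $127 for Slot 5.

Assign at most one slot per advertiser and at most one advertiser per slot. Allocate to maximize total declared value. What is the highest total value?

Maximum total: $615

Optimal: Summit→Slot 7 ($147), Ridgeline→Slot 2 ($118), Pioneer→Slot 5 ($103), Flint→Slot 4 ($124), Brightly→Slot 6 ($123) — total 147+118+103+124+123 = $615.
Next-best assignment: Summit→Slot 7, Ridgeline→Slot 2, Pioneer→Slot 6, Flint→Slot 4, Brightly→Slot 5 = $599.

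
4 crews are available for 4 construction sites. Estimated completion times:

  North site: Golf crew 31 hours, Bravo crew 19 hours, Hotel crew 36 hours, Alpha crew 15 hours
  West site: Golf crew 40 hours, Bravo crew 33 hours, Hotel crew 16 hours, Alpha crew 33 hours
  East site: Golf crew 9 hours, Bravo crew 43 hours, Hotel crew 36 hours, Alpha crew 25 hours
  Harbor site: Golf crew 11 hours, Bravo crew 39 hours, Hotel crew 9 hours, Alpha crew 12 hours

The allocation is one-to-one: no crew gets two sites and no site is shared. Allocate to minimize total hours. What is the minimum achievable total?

Min total: 56 hours

Optimal: Golf crew→East site (9 hours), Bravo crew→North site (19 hours), Hotel crew→West site (16 hours), Alpha crew→Harbor site (12 hours) — total 9+19+16+12 = 56 hours.
Min-entry greedy (repeatedly take the single cheapest remaining cell) gives 66 hours, worse by 10.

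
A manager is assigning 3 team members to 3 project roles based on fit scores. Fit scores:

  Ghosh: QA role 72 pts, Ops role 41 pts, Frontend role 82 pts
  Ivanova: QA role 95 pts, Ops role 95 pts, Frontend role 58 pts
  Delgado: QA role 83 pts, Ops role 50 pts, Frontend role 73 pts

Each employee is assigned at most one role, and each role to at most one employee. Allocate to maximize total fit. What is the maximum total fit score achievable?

Optimal: Ghosh→Frontend role (82 pts), Ivanova→Ops role (95 pts), Delgado→QA role (83 pts) — total 82+95+83 = 260 pts.
Swapping Ghosh↔Ivanova (Ghosh→Ops role 41 pts, Ivanova→Frontend role 58 pts) loses 78.

Maximum total: 260 pts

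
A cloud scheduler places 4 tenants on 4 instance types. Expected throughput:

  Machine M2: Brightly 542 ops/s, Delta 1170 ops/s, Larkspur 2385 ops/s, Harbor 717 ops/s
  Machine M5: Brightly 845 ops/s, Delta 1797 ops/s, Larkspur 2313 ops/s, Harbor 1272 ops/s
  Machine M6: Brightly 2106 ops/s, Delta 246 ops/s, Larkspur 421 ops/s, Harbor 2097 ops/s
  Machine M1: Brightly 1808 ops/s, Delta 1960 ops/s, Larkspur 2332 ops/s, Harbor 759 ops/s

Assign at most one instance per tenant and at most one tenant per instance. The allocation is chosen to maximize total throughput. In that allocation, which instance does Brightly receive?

Optimal: Brightly→Machine M1 (1808 ops/s), Delta→Machine M5 (1797 ops/s), Larkspur→Machine M2 (2385 ops/s), Harbor→Machine M6 (2097 ops/s) — total 1808+1797+2385+2097 = 8087 ops/s.
Max-entry greedy (repeatedly take the single best remaining cell) gives 7723 ops/s, worse by 364.
Checked against all permutations: 8087 ops/s is optimal.
Brightly's own top instance is Machine M6 (2106 ops/s), but forcing Brightly→Machine M6 and reassigning the rest optimally gives only 7723 ops/s — worse by 364.

Brightly receives Machine M1.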